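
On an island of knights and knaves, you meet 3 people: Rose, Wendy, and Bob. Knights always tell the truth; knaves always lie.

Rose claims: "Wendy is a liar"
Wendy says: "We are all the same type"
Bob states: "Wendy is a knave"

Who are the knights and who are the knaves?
Rose is a knight.
Wendy is a knave.
Bob is a knight.

Verification:
- Rose (knight) says "Wendy is a liar" - this is TRUE because Wendy is a knave.
- Wendy (knave) says "We are all the same type" - this is FALSE (a lie) because Rose and Bob are knights and Wendy is a knave.
- Bob (knight) says "Wendy is a knave" - this is TRUE because Wendy is a knave.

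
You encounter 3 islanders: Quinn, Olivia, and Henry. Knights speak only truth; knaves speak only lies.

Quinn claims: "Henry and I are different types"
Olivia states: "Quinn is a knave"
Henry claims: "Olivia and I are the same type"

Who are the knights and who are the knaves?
Quinn is a knave.
Olivia is a knight.
Henry is a knave.

Verification:
- Quinn (knave) says "Henry and I are different types" - this is FALSE (a lie) because Quinn is a knave and Henry is a knave.
- Olivia (knight) says "Quinn is a knave" - this is TRUE because Quinn is a knave.
- Henry (knave) says "Olivia and I are the same type" - this is FALSE (a lie) because Henry is a knave and Olivia is a knight.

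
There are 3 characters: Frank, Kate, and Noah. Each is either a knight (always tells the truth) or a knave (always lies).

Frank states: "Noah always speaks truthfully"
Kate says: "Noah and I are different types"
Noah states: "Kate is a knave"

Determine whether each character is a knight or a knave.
Frank is a knave.
Kate is a knight.
Noah is a knave.

Verification:
- Frank (knave) says "Noah always speaks truthfully" - this is FALSE (a lie) because Noah is a knave.
- Kate (knight) says "Noah and I are different types" - this is TRUE because Kate is a knight and Noah is a knave.
- Noah (knave) says "Kate is a knave" - this is FALSE (a lie) because Kate is a knight.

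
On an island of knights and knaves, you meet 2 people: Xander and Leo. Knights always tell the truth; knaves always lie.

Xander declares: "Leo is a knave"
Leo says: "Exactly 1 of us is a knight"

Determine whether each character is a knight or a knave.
Xander is a knave.
Leo is a knight.

Verification:
- Xander (knave) says "Leo is a knave" - this is FALSE (a lie) because Leo is a knight.
- Leo (knight) says "Exactly 1 of us is a knight" - this is TRUE because there are 1 knights.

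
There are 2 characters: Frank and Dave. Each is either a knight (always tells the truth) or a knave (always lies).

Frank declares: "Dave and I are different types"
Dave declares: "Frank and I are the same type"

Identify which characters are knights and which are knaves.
Frank is a knight.
Dave is a knave.

Verification:
- Frank (knight) says "Dave and I are different types" - this is TRUE because Frank is a knight and Dave is a knave.
- Dave (knave) says "Frank and I are the same type" - this is FALSE (a lie) because Dave is a knave and Frank is a knight.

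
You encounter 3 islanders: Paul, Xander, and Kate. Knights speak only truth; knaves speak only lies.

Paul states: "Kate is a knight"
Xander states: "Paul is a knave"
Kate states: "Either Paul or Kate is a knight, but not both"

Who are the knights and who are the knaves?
Paul is a knave.
Xander is a knight.
Kate is a knave.

Verification:
- Paul (knave) says "Kate is a knight" - this is FALSE (a lie) because Kate is a knave.
- Xander (knight) says "Paul is a knave" - this is TRUE because Paul is a knave.
- Kate (knave) says "Either Paul or Kate is a knight, but not both" - this is FALSE (a lie) because Paul is a knave and Kate is a knave.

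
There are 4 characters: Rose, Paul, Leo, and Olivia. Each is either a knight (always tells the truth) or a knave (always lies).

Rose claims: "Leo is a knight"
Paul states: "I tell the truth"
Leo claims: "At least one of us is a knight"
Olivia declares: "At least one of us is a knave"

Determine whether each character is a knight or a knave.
Rose is a knight.
Paul is a knave.
Leo is a knight.
Olivia is a knight.

Verification:
- Rose (knight) says "Leo is a knight" - this is TRUE because Leo is a knight.
- Paul (knave) says "I tell the truth" - this is FALSE (a lie) because Paul is a knave.
- Leo (knight) says "At least one of us is a knight" - this is TRUE because Rose, Leo, and Olivia are knights.
- Olivia (knight) says "At least one of us is a knave" - this is TRUE because Paul is a knave.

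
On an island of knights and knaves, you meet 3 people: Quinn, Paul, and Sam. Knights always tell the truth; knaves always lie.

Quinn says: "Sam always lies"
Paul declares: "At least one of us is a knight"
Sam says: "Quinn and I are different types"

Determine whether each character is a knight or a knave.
Quinn is a knave.
Paul is a knight.
Sam is a knight.

Verification:
- Quinn (knave) says "Sam always lies" - this is FALSE (a lie) because Sam is a knight.
- Paul (knight) says "At least one of us is a knight" - this is TRUE because Paul and Sam are knights.
- Sam (knight) says "Quinn and I are different types" - this is TRUE because Sam is a knight and Quinn is a knave.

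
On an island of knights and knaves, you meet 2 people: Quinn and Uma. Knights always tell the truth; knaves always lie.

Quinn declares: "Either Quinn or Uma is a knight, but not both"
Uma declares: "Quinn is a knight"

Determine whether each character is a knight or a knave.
Quinn is a knave.
Uma is a knave.

Verification:
- Quinn (knave) says "Either Quinn or Uma is a knight, but not both" - this is FALSE (a lie) because Quinn is a knave and Uma is a knave.
- Uma (knave) says "Quinn is a knight" - this is FALSE (a lie) because Quinn is a knave.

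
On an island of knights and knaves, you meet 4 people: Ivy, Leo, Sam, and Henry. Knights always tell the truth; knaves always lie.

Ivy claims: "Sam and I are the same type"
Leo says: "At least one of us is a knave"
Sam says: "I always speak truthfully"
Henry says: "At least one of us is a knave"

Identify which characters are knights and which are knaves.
Ivy is a knave.
Leo is a knight.
Sam is a knight.
Henry is a knight.

Verification:
- Ivy (knave) says "Sam and I are the same type" - this is FALSE (a lie) because Ivy is a knave and Sam is a knight.
- Leo (knight) says "At least one of us is a knave" - this is TRUE because Ivy is a knave.
- Sam (knight) says "I always speak truthfully" - this is TRUE because Sam is a knight.
- Henry (knight) says "At least one of us is a knave" - this is TRUE because Ivy is a knave.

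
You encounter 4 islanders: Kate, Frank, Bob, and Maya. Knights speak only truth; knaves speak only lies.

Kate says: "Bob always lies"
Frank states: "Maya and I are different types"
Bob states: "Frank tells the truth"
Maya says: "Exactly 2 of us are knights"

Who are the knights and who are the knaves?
Kate is a knight.
Frank is a knave.
Bob is a knave.
Maya is a knave.

Verification:
- Kate (knight) says "Bob always lies" - this is TRUE because Bob is a knave.
- Frank (knave) says "Maya and I are different types" - this is FALSE (a lie) because Frank is a knave and Maya is a knave.
- Bob (knave) says "Frank tells the truth" - this is FALSE (a lie) because Frank is a knave.
- Maya (knave) says "Exactly 2 of us are knights" - this is FALSE (a lie) because there are 1 knights.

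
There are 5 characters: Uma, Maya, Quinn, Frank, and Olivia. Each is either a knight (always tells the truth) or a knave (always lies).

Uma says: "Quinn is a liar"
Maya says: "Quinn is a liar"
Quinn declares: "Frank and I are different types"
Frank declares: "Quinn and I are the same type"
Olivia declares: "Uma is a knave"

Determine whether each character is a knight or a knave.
Uma is a knave.
Maya is a knave.
Quinn is a knight.
Frank is a knave.
Olivia is a knight.

Verification:
- Uma (knave) says "Quinn is a liar" - this is FALSE (a lie) because Quinn is a knight.
- Maya (knave) says "Quinn is a liar" - this is FALSE (a lie) because Quinn is a knight.
- Quinn (knight) says "Frank and I are different types" - this is TRUE because Quinn is a knight and Frank is a knave.
- Frank (knave) says "Quinn and I are the same type" - this is FALSE (a lie) because Frank is a knave and Quinn is a knight.
- Olivia (knight) says "Uma is a knave" - this is TRUE because Uma is a knave.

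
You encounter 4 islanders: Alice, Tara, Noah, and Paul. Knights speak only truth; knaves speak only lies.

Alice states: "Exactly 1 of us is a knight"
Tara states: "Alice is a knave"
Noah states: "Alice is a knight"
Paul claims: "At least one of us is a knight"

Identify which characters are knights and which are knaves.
Alice is a knave.
Tara is a knight.
Noah is a knave.
Paul is a knight.

Verification:
- Alice (knave) says "Exactly 1 of us is a knight" - this is FALSE (a lie) because there are 2 knights.
- Tara (knight) says "Alice is a knave" - this is TRUE because Alice is a knave.
- Noah (knave) says "Alice is a knight" - this is FALSE (a lie) because Alice is a knave.
- Paul (knight) says "At least one of us is a knight" - this is TRUE because Tara and Paul are knights.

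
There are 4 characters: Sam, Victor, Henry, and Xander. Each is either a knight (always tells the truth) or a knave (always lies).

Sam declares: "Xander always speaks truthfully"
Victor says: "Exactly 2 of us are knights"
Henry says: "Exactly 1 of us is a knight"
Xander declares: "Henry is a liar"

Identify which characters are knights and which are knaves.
Sam is a knave.
Victor is a knave.
Henry is a knight.
Xander is a knave.

Verification:
- Sam (knave) says "Xander always speaks truthfully" - this is FALSE (a lie) because Xander is a knave.
- Victor (knave) says "Exactly 2 of us are knights" - this is FALSE (a lie) because there are 1 knights.
- Henry (knight) says "Exactly 1 of us is a knight" - this is TRUE because there are 1 knights.
- Xander (knave) says "Henry is a liar" - this is FALSE (a lie) because Henry is a knight.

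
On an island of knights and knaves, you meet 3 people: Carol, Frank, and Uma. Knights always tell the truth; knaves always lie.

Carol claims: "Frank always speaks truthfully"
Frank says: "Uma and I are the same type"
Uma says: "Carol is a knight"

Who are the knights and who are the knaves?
Carol is a knight.
Frank is a knight.
Uma is a knight.

Verification:
- Carol (knight) says "Frank always speaks truthfully" - this is TRUE because Frank is a knight.
- Frank (knight) says "Uma and I are the same type" - this is TRUE because Frank is a knight and Uma is a knight.
- Uma (knight) says "Carol is a knight" - this is TRUE because Carol is a knight.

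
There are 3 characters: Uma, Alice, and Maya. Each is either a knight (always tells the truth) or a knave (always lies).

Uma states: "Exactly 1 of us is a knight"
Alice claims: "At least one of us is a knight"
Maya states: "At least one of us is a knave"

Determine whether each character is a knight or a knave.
Uma is a knave.
Alice is a knight.
Maya is a knight.

Verification:
- Uma (knave) says "Exactly 1 of us is a knight" - this is FALSE (a lie) because there are 2 knights.
- Alice (knight) says "At least one of us is a knight" - this is TRUE because Alice and Maya are knights.
- Maya (knight) says "At least one of us is a knave" - this is TRUE because Uma is a knave.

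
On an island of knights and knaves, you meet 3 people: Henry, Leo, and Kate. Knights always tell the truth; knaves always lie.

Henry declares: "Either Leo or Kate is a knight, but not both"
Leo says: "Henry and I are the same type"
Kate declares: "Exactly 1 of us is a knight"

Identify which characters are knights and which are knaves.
Henry is a knight.
Leo is a knight.
Kate is a knave.

Verification:
- Henry (knight) says "Either Leo or Kate is a knight, but not both" - this is TRUE because Leo is a knight and Kate is a knave.
- Leo (knight) says "Henry and I are the same type" - this is TRUE because Leo is a knight and Henry is a knight.
- Kate (knave) says "Exactly 1 of us is a knight" - this is FALSE (a lie) because there are 2 knights.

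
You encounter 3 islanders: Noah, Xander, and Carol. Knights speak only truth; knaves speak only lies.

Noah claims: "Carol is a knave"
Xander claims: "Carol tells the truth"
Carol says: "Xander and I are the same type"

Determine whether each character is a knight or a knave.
Noah is a knave.
Xander is a knight.
Carol is a knight.

Verification:
- Noah (knave) says "Carol is a knave" - this is FALSE (a lie) because Carol is a knight.
- Xander (knight) says "Carol tells the truth" - this is TRUE because Carol is a knight.
- Carol (knight) says "Xander and I are the same type" - this is TRUE because Carol is a knight and Xander is a knight.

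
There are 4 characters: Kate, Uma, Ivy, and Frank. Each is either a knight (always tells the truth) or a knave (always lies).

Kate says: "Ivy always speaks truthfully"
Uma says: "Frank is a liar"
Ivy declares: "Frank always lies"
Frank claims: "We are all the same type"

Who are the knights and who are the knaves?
Kate is a knight.
Uma is a knight.
Ivy is a knight.
Frank is a knave.

Verification:
- Kate (knight) says "Ivy always speaks truthfully" - this is TRUE because Ivy is a knight.
- Uma (knight) says "Frank is a liar" - this is TRUE because Frank is a knave.
- Ivy (knight) says "Frank always lies" - this is TRUE because Frank is a knave.
- Frank (knave) says "We are all the same type" - this is FALSE (a lie) because Kate, Uma, and Ivy are knights and Frank is a knave.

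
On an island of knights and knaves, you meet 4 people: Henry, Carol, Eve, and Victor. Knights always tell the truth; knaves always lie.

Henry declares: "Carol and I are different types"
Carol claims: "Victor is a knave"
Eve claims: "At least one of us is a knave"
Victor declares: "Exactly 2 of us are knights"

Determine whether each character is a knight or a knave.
Henry is a knave.
Carol is a knave.
Eve is a knight.
Victor is a knight.

Verification:
- Henry (knave) says "Carol and I are different types" - this is FALSE (a lie) because Henry is a knave and Carol is a knave.
- Carol (knave) says "Victor is a knave" - this is FALSE (a lie) because Victor is a knight.
- Eve (knight) says "At least one of us is a knave" - this is TRUE because Henry and Carol are knaves.
- Victor (knight) says "Exactly 2 of us are knights" - this is TRUE because there are 2 knights.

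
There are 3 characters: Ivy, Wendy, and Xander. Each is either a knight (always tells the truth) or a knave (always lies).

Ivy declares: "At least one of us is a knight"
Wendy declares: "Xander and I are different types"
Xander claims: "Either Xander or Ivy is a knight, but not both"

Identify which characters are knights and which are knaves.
Ivy is a knave.
Wendy is a knave.
Xander is a knave.

Verification:
- Ivy (knave) says "At least one of us is a knight" - this is FALSE (a lie) because no one is a knight.
- Wendy (knave) says "Xander and I are different types" - this is FALSE (a lie) because Wendy is a knave and Xander is a knave.
- Xander (knave) says "Either Xander or Ivy is a knight, but not both" - this is FALSE (a lie) because Xander is a knave and Ivy is a knave.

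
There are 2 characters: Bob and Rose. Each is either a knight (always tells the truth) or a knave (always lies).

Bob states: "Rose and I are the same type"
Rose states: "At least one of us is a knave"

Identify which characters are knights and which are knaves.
Bob is a knave.
Rose is a knight.

Verification:
- Bob (knave) says "Rose and I are the same type" - this is FALSE (a lie) because Bob is a knave and Rose is a knight.
- Rose (knight) says "At least one of us is a knave" - this is TRUE because Bob is a knave.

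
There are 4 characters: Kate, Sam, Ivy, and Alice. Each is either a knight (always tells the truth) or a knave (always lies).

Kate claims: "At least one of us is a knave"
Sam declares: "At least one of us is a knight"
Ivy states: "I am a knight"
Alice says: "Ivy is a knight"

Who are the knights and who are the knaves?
Kate is a knight.
Sam is a knight.
Ivy is a knave.
Alice is a knave.

Verification:
- Kate (knight) says "At least one of us is a knave" - this is TRUE because Ivy and Alice are knaves.
- Sam (knight) says "At least one of us is a knight" - this is TRUE because Kate and Sam are knights.
- Ivy (knave) says "I am a knight" - this is FALSE (a lie) because Ivy is a knave.
- Alice (knave) says "Ivy is a knight" - this is FALSE (a lie) because Ivy is a knave.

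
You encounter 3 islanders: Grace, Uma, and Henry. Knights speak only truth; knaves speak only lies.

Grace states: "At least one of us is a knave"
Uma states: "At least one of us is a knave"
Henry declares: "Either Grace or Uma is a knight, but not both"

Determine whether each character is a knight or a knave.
Grace is a knight.
Uma is a knight.
Henry is a knave.

Verification:
- Grace (knight) says "At least one of us is a knave" - this is TRUE because Henry is a knave.
- Uma (knight) says "At least one of us is a knave" - this is TRUE because Henry is a knave.
- Henry (knave) says "Either Grace or Uma is a knight, but not both" - this is FALSE (a lie) because Grace is a knight and Uma is a knight.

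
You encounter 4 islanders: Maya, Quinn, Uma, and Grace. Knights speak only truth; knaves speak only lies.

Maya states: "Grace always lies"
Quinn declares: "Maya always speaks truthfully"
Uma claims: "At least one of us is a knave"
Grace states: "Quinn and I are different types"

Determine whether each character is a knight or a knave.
Maya is a knave.
Quinn is a knave.
Uma is a knight.
Grace is a knight.

Verification:
- Maya (knave) says "Grace always lies" - this is FALSE (a lie) because Grace is a knight.
- Quinn (knave) says "Maya always speaks truthfully" - this is FALSE (a lie) because Maya is a knave.
- Uma (knight) says "At least one of us is a knave" - this is TRUE because Maya and Quinn are knaves.
- Grace (knight) says "Quinn and I are different types" - this is TRUE because Grace is a knight and Quinn is a knave.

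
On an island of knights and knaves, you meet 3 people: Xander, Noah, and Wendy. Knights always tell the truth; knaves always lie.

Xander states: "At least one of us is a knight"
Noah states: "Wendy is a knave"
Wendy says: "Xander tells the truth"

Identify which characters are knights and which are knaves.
Xander is a knight.
Noah is a knave.
Wendy is a knight.

Verification:
- Xander (knight) says "At least one of us is a knight" - this is TRUE because Xander and Wendy are knights.
- Noah (knave) says "Wendy is a knave" - this is FALSE (a lie) because Wendy is a knight.
- Wendy (knight) says "Xander tells the truth" - this is TRUE because Xander is a knight.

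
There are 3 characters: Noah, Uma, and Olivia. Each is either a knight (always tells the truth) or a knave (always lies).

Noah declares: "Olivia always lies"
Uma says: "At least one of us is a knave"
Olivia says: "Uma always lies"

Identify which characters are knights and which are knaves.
Noah is a knight.
Uma is a knight.
Olivia is a knave.

Verification:
- Noah (knight) says "Olivia always lies" - this is TRUE because Olivia is a knave.
- Uma (knight) says "At least one of us is a knave" - this is TRUE because Olivia is a knave.
- Olivia (knave) says "Uma always lies" - this is FALSE (a lie) because Uma is a knight.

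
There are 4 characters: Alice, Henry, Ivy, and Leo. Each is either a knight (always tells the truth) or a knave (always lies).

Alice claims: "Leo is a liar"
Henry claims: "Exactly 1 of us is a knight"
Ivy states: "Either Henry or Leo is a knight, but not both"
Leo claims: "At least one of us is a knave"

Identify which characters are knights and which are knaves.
Alice is a knave.
Henry is a knave.
Ivy is a knight.
Leo is a knight.

Verification:
- Alice (knave) says "Leo is a liar" - this is FALSE (a lie) because Leo is a knight.
- Henry (knave) says "Exactly 1 of us is a knight" - this is FALSE (a lie) because there are 2 knights.
- Ivy (knight) says "Either Henry or Leo is a knight, but not both" - this is TRUE because Henry is a knave and Leo is a knight.
- Leo (knight) says "At least one of us is a knave" - this is TRUE because Alice and Henry are knaves.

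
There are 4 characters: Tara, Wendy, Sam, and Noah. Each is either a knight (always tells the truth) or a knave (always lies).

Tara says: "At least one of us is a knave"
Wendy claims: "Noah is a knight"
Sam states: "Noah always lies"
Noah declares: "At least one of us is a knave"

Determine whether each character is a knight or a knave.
Tara is a knight.
Wendy is a knight.
Sam is a knave.
Noah is a knight.

Verification:
- Tara (knight) says "At least one of us is a knave" - this is TRUE because Sam is a knave.
- Wendy (knight) says "Noah is a knight" - this is TRUE because Noah is a knight.
- Sam (knave) says "Noah always lies" - this is FALSE (a lie) because Noah is a knight.
- Noah (knight) says "At least one of us is a knave" - this is TRUE because Sam is a knave.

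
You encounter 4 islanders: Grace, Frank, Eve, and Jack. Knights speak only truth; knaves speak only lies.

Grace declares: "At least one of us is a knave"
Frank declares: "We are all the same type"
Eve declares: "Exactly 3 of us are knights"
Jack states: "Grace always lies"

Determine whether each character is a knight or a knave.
Grace is a knight.
Frank is a knave.
Eve is a knave.
Jack is a knave.

Verification:
- Grace (knight) says "At least one of us is a knave" - this is TRUE because Frank, Eve, and Jack are knaves.
- Frank (knave) says "We are all the same type" - this is FALSE (a lie) because Grace is a knight and Frank, Eve, and Jack are knaves.
- Eve (knave) says "Exactly 3 of us are knights" - this is FALSE (a lie) because there are 1 knights.
- Jack (knave) says "Grace always lies" - this is FALSE (a lie) because Grace is a knight.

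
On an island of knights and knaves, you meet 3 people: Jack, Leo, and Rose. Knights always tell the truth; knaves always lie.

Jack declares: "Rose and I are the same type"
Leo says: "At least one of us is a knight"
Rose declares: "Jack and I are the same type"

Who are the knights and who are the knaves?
Jack is a knight.
Leo is a knight.
Rose is a knight.

Verification:
- Jack (knight) says "Rose and I are the same type" - this is TRUE because Jack is a knight and Rose is a knight.
- Leo (knight) says "At least one of us is a knight" - this is TRUE because Jack, Leo, and Rose are knights.
- Rose (knight) says "Jack and I are the same type" - this is TRUE because Rose is a knight and Jack is a knight.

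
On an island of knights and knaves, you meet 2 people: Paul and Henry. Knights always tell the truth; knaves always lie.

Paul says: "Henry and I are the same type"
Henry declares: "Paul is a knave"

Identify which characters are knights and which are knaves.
Paul is a knave.
Henry is a knight.

Verification:
- Paul (knave) says "Henry and I are the same type" - this is FALSE (a lie) because Paul is a knave and Henry is a knight.
- Henry (knight) says "Paul is a knave" - this is TRUE because Paul is a knave.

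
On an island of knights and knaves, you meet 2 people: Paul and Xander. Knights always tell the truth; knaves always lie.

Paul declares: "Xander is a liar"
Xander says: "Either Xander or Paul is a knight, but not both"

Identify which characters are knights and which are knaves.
Paul is a knave.
Xander is a knight.

Verification:
- Paul (knave) says "Xander is a liar" - this is FALSE (a lie) because Xander is a knight.
- Xander (knight) says "Either Xander or Paul is a knight, but not both" - this is TRUE because Xander is a knight and Paul is a knave.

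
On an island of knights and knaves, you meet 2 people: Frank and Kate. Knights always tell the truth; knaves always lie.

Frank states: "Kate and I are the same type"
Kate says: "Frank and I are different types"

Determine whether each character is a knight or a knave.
Frank is a knave.
Kate is a knight.

Verification:
- Frank (knave) says "Kate and I are the same type" - this is FALSE (a lie) because Frank is a knave and Kate is a knight.
- Kate (knight) says "Frank and I are different types" - this is TRUE because Kate is a knight and Frank is a knave.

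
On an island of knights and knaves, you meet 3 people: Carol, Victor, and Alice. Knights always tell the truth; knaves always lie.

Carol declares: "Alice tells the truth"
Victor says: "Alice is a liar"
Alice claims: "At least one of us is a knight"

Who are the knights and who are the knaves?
Carol is a knight.
Victor is a knave.
Alice is a knight.

Verification:
- Carol (knight) says "Alice tells the truth" - this is TRUE because Alice is a knight.
- Victor (knave) says "Alice is a liar" - this is FALSE (a lie) because Alice is a knight.
- Alice (knight) says "At least one of us is a knight" - this is TRUE because Carol and Alice are knights.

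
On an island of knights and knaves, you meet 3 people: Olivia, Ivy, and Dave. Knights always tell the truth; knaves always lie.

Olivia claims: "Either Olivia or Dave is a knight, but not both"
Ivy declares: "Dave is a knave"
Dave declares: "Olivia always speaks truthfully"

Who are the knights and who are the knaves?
Olivia is a knave.
Ivy is a knight.
Dave is a knave.

Verification:
- Olivia (knave) says "Either Olivia or Dave is a knight, but not both" - this is FALSE (a lie) because Olivia is a knave and Dave is a knave.
- Ivy (knight) says "Dave is a knave" - this is TRUE because Dave is a knave.
- Dave (knave) says "Olivia always speaks truthfully" - this is FALSE (a lie) because Olivia is a knave.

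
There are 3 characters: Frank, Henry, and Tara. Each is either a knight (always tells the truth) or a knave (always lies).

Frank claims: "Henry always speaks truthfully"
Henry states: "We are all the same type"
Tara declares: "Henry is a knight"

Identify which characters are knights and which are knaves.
Frank is a knight.
Henry is a knight.
Tara is a knight.

Verification:
- Frank (knight) says "Henry always speaks truthfully" - this is TRUE because Henry is a knight.
- Henry (knight) says "We are all the same type" - this is TRUE because Frank, Henry, and Tara are knights.
- Tara (knight) says "Henry is a knight" - this is TRUE because Henry is a knight.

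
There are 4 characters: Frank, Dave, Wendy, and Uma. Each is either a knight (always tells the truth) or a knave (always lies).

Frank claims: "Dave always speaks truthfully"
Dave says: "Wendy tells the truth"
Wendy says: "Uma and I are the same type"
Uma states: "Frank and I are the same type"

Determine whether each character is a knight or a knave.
Frank is a knight.
Dave is a knight.
Wendy is a knight.
Uma is a knight.

Verification:
- Frank (knight) says "Dave always speaks truthfully" - this is TRUE because Dave is a knight.
- Dave (knight) says "Wendy tells the truth" - this is TRUE because Wendy is a knight.
- Wendy (knight) says "Uma and I are the same type" - this is TRUE because Wendy is a knight and Uma is a knight.
- Uma (knight) says "Frank and I are the same type" - this is TRUE because Uma is a knight and Frank is a knight.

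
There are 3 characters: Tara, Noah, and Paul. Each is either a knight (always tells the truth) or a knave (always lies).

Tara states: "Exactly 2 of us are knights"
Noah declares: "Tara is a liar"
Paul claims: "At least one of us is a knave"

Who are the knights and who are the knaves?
Tara is a knight.
Noah is a knave.
Paul is a knight.

Verification:
- Tara (knight) says "Exactly 2 of us are knights" - this is TRUE because there are 2 knights.
- Noah (knave) says "Tara is a liar" - this is FALSE (a lie) because Tara is a knight.
- Paul (knight) says "At least one of us is a knave" - this is TRUE because Noah is a knave.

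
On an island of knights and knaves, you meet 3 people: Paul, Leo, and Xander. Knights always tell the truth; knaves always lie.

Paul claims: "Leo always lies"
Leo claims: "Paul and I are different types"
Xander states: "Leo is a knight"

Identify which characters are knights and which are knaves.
Paul is a knave.
Leo is a knight.
Xander is a knight.

Verification:
- Paul (knave) says "Leo always lies" - this is FALSE (a lie) because Leo is a knight.
- Leo (knight) says "Paul and I are different types" - this is TRUE because Leo is a knight and Paul is a knave.
- Xander (knight) says "Leo is a knight" - this is TRUE because Leo is a knight.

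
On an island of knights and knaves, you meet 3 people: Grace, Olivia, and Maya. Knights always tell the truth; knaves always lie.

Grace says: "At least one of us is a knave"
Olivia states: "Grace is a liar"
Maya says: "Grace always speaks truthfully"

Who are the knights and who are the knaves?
Grace is a knight.
Olivia is a knave.
Maya is a knight.

Verification:
- Grace (knight) says "At least one of us is a knave" - this is TRUE because Olivia is a knave.
- Olivia (knave) says "Grace is a liar" - this is FALSE (a lie) because Grace is a knight.
- Maya (knight) says "Grace always speaks truthfully" - this is TRUE because Grace is a knight.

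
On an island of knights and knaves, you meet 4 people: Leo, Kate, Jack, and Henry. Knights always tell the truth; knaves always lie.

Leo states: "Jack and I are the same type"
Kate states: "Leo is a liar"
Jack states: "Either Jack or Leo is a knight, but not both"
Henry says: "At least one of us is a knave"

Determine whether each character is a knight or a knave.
Leo is a knave.
Kate is a knight.
Jack is a knight.
Henry is a knight.

Verification:
- Leo (knave) says "Jack and I are the same type" - this is FALSE (a lie) because Leo is a knave and Jack is a knight.
- Kate (knight) says "Leo is a liar" - this is TRUE because Leo is a knave.
- Jack (knight) says "Either Jack or Leo is a knight, but not both" - this is TRUE because Jack is a knight and Leo is a knave.
- Henry (knight) says "At least one of us is a knave" - this is TRUE because Leo is a knave.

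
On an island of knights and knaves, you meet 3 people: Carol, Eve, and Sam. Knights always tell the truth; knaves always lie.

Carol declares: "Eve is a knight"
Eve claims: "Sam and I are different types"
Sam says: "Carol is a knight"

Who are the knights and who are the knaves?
Carol is a knave.
Eve is a knave.
Sam is a knave.

Verification:
- Carol (knave) says "Eve is a knight" - this is FALSE (a lie) because Eve is a knave.
- Eve (knave) says "Sam and I are different types" - this is FALSE (a lie) because Eve is a knave and Sam is a knave.
- Sam (knave) says "Carol is a knight" - this is FALSE (a lie) because Carol is a knave.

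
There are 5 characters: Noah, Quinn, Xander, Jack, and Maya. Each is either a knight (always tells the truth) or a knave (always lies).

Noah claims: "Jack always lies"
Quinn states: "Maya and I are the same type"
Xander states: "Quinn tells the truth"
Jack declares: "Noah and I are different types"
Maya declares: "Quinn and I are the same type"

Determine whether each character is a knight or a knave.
Noah is a knave.
Quinn is a knight.
Xander is a knight.
Jack is a knight.
Maya is a knight.

Verification:
- Noah (knave) says "Jack always lies" - this is FALSE (a lie) because Jack is a knight.
- Quinn (knight) says "Maya and I are the same type" - this is TRUE because Quinn is a knight and Maya is a knight.
- Xander (knight) says "Quinn tells the truth" - this is TRUE because Quinn is a knight.
- Jack (knight) says "Noah and I are different types" - this is TRUE because Jack is a knight and Noah is a knave.
- Maya (knight) says "Quinn and I are the same type" - this is TRUE because Maya is a knight and Quinn is a knight.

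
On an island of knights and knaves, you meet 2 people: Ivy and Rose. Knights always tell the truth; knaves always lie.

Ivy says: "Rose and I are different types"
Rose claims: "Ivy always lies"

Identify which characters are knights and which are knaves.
Ivy is a knight.
Rose is a knave.

Verification:
- Ivy (knight) says "Rose and I are different types" - this is TRUE because Ivy is a knight and Rose is a knave.
- Rose (knave) says "Ivy always lies" - this is FALSE (a lie) because Ivy is a knight.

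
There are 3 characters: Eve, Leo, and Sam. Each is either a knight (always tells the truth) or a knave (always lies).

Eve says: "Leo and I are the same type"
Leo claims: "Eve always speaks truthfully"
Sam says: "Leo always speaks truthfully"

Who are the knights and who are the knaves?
Eve is a knight.
Leo is a knight.
Sam is a knight.

Verification:
- Eve (knight) says "Leo and I are the same type" - this is TRUE because Eve is a knight and Leo is a knight.
- Leo (knight) says "Eve always speaks truthfully" - this is TRUE because Eve is a knight.
- Sam (knight) says "Leo always speaks truthfully" - this is TRUE because Leo is a knight.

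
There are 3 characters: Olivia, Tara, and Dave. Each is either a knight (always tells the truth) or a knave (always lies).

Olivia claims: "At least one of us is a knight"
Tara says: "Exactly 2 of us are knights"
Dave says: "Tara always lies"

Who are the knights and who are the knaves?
Olivia is a knight.
Tara is a knight.
Dave is a knave.

Verification:
- Olivia (knight) says "At least one of us is a knight" - this is TRUE because Olivia and Tara are knights.
- Tara (knight) says "Exactly 2 of us are knights" - this is TRUE because there are 2 knights.
- Dave (knave) says "Tara always lies" - this is FALSE (a lie) because Tara is a knight.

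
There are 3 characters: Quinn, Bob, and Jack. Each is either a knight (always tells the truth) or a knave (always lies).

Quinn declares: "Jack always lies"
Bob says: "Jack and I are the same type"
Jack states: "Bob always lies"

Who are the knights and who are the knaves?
Quinn is a knave.
Bob is a knave.
Jack is a knight.

Verification:
- Quinn (knave) says "Jack always lies" - this is FALSE (a lie) because Jack is a knight.
- Bob (knave) says "Jack and I are the same type" - this is FALSE (a lie) because Bob is a knave and Jack is a knight.
- Jack (knight) says "Bob always lies" - this is TRUE because Bob is a knave.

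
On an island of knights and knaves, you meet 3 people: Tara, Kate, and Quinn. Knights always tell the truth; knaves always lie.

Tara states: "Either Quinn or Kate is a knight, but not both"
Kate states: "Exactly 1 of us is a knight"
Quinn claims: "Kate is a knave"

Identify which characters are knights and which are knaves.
Tara is a knight.
Kate is a knave.
Quinn is a knight.

Verification:
- Tara (knight) says "Either Quinn or Kate is a knight, but not both" - this is TRUE because Quinn is a knight and Kate is a knave.
- Kate (knave) says "Exactly 1 of us is a knight" - this is FALSE (a lie) because there are 2 knights.
- Quinn (knight) says "Kate is a knave" - this is TRUE because Kate is a knave.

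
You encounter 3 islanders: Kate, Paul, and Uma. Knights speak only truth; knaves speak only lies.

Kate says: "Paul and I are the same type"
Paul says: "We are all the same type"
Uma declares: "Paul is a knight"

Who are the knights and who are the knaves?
Kate is a knight.
Paul is a knight.
Uma is a knight.

Verification:
- Kate (knight) says "Paul and I are the same type" - this is TRUE because Kate is a knight and Paul is a knight.
- Paul (knight) says "We are all the same type" - this is TRUE because Kate, Paul, and Uma are knights.
- Uma (knight) says "Paul is a knight" - this is TRUE because Paul is a knight.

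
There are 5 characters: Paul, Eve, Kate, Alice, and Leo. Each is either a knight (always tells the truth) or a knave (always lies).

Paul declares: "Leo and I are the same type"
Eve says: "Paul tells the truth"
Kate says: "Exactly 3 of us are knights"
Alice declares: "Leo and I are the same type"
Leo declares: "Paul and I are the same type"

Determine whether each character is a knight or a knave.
Paul is a knight.
Eve is a knight.
Kate is a knave.
Alice is a knight.
Leo is a knight.

Verification:
- Paul (knight) says "Leo and I are the same type" - this is TRUE because Paul is a knight and Leo is a knight.
- Eve (knight) says "Paul tells the truth" - this is TRUE because Paul is a knight.
- Kate (knave) says "Exactly 3 of us are knights" - this is FALSE (a lie) because there are 4 knights.
- Alice (knight) says "Leo and I are the same type" - this is TRUE because Alice is a knight and Leo is a knight.
- Leo (knight) says "Paul and I are the same type" - this is TRUE because Leo is a knight and Paul is a knight.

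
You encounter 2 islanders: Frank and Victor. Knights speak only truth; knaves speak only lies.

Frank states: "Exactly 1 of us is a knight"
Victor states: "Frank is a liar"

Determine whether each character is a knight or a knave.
Frank is a knight.
Victor is a knave.

Verification:
- Frank (knight) says "Exactly 1 of us is a knight" - this is TRUE because there are 1 knights.
- Victor (knave) says "Frank is a liar" - this is FALSE (a lie) because Frank is a knight.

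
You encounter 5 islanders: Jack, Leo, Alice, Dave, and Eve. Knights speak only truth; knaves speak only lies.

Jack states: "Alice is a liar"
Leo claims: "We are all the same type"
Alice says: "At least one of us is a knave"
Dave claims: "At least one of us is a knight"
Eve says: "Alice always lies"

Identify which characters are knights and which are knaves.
Jack is a knave.
Leo is a knave.
Alice is a knight.
Dave is a knight.
Eve is a knave.

Verification:
- Jack (knave) says "Alice is a liar" - this is FALSE (a lie) because Alice is a knight.
- Leo (knave) says "We are all the same type" - this is FALSE (a lie) because Alice and Dave are knights and Jack, Leo, and Eve are knaves.
- Alice (knight) says "At least one of us is a knave" - this is TRUE because Jack, Leo, and Eve are knaves.
- Dave (knight) says "At least one of us is a knight" - this is TRUE because Alice and Dave are knights.
- Eve (knave) says "Alice always lies" - this is FALSE (a lie) because Alice is a knight.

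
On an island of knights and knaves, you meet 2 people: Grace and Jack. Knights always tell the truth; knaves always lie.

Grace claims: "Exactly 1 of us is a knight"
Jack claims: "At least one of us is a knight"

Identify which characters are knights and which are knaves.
Grace is a knave.
Jack is a knave.

Verification:
- Grace (knave) says "Exactly 1 of us is a knight" - this is FALSE (a lie) because there are 0 knights.
- Jack (knave) says "At least one of us is a knight" - this is FALSE (a lie) because no one is a knight.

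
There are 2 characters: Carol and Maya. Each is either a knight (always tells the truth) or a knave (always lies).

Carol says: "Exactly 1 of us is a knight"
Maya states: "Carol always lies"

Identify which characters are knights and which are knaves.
Carol is a knight.
Maya is a knave.

Verification:
- Carol (knight) says "Exactly 1 of us is a knight" - this is TRUE because there are 1 knights.
- Maya (knave) says "Carol always lies" - this is FALSE (a lie) because Carol is a knight.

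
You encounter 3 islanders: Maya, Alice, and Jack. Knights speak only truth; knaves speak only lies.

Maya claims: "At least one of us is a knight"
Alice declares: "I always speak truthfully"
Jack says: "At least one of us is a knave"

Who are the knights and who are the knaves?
Maya is a knight.
Alice is a knave.
Jack is a knight.

Verification:
- Maya (knight) says "At least one of us is a knight" - this is TRUE because Maya and Jack are knights.
- Alice (knave) says "I always speak truthfully" - this is FALSE (a lie) because Alice is a knave.
- Jack (knight) says "At least one of us is a knave" - this is TRUE because Alice is a knave.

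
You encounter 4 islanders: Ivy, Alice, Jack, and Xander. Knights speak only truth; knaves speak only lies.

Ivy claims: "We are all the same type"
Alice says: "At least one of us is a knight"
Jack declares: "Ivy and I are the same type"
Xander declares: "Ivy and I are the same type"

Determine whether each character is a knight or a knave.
Ivy is a knight.
Alice is a knight.
Jack is a knight.
Xander is a knight.

Verification:
- Ivy (knight) says "We are all the same type" - this is TRUE because Ivy, Alice, Jack, and Xander are knights.
- Alice (knight) says "At least one of us is a knight" - this is TRUE because Ivy, Alice, Jack, and Xander are knights.
- Jack (knight) says "Ivy and I are the same type" - this is TRUE because Jack is a knight and Ivy is a knight.
- Xander (knight) says "Ivy and I are the same type" - this is TRUE because Xander is a knight and Ivy is a knight.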